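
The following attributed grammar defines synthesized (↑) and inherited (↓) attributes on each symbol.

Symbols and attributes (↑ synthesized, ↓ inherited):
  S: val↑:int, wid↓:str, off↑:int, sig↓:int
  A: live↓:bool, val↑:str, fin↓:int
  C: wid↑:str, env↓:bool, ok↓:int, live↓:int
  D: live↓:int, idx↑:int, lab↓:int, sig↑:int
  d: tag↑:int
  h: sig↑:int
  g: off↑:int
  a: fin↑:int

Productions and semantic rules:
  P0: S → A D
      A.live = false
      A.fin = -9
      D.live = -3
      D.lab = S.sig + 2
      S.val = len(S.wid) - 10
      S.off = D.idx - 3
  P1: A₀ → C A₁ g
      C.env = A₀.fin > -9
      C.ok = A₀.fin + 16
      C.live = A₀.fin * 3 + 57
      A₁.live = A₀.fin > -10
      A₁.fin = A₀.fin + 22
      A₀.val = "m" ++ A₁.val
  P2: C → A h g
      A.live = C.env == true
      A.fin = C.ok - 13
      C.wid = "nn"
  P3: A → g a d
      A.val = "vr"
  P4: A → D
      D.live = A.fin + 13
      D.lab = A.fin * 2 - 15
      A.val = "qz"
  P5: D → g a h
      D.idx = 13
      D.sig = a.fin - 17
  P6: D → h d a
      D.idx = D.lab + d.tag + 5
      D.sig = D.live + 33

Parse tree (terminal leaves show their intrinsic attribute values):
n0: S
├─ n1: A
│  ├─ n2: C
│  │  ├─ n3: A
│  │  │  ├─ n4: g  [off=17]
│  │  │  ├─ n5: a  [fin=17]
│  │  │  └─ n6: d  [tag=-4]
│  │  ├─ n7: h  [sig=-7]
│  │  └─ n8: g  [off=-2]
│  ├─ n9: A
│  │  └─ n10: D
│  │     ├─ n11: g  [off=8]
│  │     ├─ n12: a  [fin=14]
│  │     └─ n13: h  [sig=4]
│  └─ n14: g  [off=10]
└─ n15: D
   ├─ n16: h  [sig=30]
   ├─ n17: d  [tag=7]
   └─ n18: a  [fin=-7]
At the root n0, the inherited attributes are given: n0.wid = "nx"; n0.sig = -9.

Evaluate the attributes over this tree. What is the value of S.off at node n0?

1. n0.wid = "nx"  [given at root]
2. n0.sig = -9  [given at root]
3. n1.live = false  [false]
4. n1.fin = -9  [-9]
5. n2.env = false  [A₀.fin > -9]
6. n2.ok = 7  [A₀.fin + 16]
7. n2.live = 30  [A₀.fin * 3 + 57]
8. n3.live = false  [C.env == true]
9. n3.fin = -6  [C.ok - 13]
10. n4.off = 17  [terminal]
11. n5.fin = 17  [terminal]
12. n6.tag = -4  [terminal]
13. n3.val = "vr"  ["vr"]
14. n7.sig = -7  [terminal]
15. n8.off = -2  [terminal]
16. n2.wid = "nn"  ["nn"]
17. n9.live = true  [A₀.fin > -10]
18. n9.fin = 13  [A₀.fin + 22]
19. n10.live = 26  [A.fin + 13]
20. n10.lab = 11  [A.fin * 2 - 15]
21. n11.off = 8  [terminal]
22. n12.fin = 14  [terminal]
23. n13.sig = 4  [terminal]
24. n10.idx = 13  [13]
25. n10.sig = -3  [a.fin - 17]
26. n9.val = "qz"  ["qz"]
27. n14.off = 10  [terminal]
28. n1.val = "mqz"  ["m" ++ A₁.val]
29. n15.live = -3  [-3]
30. n15.lab = -7  [S.sig + 2]
31. n16.sig = 30  [terminal]
32. n17.tag = 7  [terminal]
33. n18.fin = -7  [terminal]
34. n15.idx = 5  [D.lab + d.tag + 5]
35. n15.sig = 30  [D.live + 33]
36. n0.val = -8  [len(S.wid) - 10]
37. n0.off = 2  [D.idx - 3]

2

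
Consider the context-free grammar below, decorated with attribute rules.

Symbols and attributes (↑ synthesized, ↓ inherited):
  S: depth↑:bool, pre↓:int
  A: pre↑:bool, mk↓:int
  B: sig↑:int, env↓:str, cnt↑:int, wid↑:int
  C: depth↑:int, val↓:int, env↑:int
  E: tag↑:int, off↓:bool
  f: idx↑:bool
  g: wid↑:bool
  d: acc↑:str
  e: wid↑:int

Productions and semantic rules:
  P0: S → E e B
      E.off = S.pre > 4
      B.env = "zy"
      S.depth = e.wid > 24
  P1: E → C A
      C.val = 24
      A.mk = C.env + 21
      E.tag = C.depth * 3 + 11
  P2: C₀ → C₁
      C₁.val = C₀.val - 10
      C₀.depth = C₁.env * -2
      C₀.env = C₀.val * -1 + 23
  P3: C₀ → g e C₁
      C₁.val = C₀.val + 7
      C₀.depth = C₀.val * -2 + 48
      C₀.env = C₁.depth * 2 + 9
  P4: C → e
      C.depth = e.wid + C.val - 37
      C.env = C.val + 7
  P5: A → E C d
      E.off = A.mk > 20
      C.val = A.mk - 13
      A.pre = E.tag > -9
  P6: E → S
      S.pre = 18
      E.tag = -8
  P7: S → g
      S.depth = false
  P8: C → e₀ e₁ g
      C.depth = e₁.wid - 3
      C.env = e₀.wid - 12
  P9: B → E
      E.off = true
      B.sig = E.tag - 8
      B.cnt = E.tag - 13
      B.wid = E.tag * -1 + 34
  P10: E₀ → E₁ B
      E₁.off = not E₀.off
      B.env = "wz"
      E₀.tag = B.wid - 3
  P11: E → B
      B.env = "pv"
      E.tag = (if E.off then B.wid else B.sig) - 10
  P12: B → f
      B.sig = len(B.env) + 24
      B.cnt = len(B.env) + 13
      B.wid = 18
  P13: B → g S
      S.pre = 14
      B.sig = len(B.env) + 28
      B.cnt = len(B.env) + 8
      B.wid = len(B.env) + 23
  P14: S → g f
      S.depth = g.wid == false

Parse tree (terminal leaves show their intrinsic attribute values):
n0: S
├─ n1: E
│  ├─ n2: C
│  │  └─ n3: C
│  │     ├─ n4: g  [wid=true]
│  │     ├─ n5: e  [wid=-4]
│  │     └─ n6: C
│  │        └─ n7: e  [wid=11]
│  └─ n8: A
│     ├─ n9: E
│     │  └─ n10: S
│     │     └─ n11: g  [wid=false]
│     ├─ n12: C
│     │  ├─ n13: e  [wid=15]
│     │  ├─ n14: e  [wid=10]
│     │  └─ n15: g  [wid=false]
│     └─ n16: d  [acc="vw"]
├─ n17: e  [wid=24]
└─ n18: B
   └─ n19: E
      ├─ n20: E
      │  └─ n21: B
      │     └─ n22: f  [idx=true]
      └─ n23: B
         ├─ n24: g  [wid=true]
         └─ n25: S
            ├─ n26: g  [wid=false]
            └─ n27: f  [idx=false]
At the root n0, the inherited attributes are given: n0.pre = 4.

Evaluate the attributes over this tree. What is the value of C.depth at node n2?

2

1. n0.pre = 4  [given at root]
2. n1.off = false  [S.pre > 4]
3. n2.val = 24  [24]
4. n3.val = 14  [C₀.val - 10]
5. n4.wid = true  [terminal]
6. n5.wid = -4  [terminal]
7. n6.val = 21  [C₀.val + 7]
8. n7.wid = 11  [terminal]
9. n6.depth = -5  [e.wid + C.val - 37]
10. n6.env = 28  [C.val + 7]
11. n3.depth = 20  [C₀.val * -2 + 48]
12. n3.env = -1  [C₁.depth * 2 + 9]
13. n2.depth = 2  [C₁.env * -2]
14. n2.env = -1  [C₀.val * -1 + 23]
15. n8.mk = 20  [C.env + 21]
16. n9.off = false  [A.mk > 20]
17. n10.pre = 18  [18]
18. n11.wid = false  [terminal]
19. n10.depth = false  [false]
20. n9.tag = -8  [-8]
21. n12.val = 7  [A.mk - 13]
22. n13.wid = 15  [terminal]
23. n14.wid = 10  [terminal]
24. n15.wid = false  [terminal]
25. n12.depth = 7  [e₁.wid - 3]
26. n12.env = 3  [e₀.wid - 12]
27. n16.acc = "vw"  [terminal]
28. n8.pre = true  [E.tag > -9]
29. n1.tag = 17  [C.depth * 3 + 11]
30. n17.wid = 24  [terminal]
31. n18.env = "zy"  ["zy"]
32. n19.off = true  [true]
33. n20.off = false  [not E₀.off]
34. n21.env = "pv"  ["pv"]
35. n22.idx = true  [terminal]
36. n21.sig = 26  [len(B.env) + 24]
37. n21.cnt = 15  [len(B.env) + 13]
38. n21.wid = 18  [18]
39. n20.tag = 16  [(if E.off then B.wid else B.sig) - 10]
40. n23.env = "wz"  ["wz"]
41. n24.wid = true  [terminal]
42. n25.pre = 14  [14]
43. n26.wid = false  [terminal]
44. n27.idx = false  [terminal]
45. n25.depth = true  [g.wid == false]
46. n23.sig = 30  [len(B.env) + 28]
47. n23.cnt = 10  [len(B.env) + 8]
48. n23.wid = 25  [len(B.env) + 23]
49. n19.tag = 22  [B.wid - 3]
50. n18.sig = 14  [E.tag - 8]
51. n18.cnt = 9  [E.tag - 13]
52. n18.wid = 12  [E.tag * -1 + 34]
53. n0.depth = false  [e.wid > 24]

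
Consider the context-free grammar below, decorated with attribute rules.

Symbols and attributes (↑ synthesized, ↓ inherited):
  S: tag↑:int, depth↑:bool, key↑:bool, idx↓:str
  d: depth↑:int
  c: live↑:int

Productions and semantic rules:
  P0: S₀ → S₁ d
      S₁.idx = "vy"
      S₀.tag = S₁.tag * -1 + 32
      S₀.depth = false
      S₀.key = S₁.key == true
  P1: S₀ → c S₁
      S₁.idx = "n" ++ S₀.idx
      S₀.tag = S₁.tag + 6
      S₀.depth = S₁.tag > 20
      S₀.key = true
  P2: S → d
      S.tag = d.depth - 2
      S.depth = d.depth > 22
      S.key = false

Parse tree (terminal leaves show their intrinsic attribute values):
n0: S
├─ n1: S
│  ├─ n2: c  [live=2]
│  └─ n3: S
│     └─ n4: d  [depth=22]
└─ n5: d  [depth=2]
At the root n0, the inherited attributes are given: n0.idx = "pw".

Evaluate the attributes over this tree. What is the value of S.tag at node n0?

6

1. n0.idx = "pw"  [given at root]
2. n1.idx = "vy"  ["vy"]
3. n2.live = 2  [terminal]
4. n3.idx = "nvy"  ["n" ++ S₀.idx]
5. n4.depth = 22  [terminal]
6. n3.tag = 20  [d.depth - 2]
7. n3.depth = false  [d.depth > 22]
8. n3.key = false  [false]
9. n1.tag = 26  [S₁.tag + 6]
10. n1.depth = false  [S₁.tag > 20]
11. n1.key = true  [true]
12. n5.depth = 2  [terminal]
13. n0.tag = 6  [S₁.tag * -1 + 32]
14. n0.depth = false  [false]
15. n0.key = true  [S₁.key == true]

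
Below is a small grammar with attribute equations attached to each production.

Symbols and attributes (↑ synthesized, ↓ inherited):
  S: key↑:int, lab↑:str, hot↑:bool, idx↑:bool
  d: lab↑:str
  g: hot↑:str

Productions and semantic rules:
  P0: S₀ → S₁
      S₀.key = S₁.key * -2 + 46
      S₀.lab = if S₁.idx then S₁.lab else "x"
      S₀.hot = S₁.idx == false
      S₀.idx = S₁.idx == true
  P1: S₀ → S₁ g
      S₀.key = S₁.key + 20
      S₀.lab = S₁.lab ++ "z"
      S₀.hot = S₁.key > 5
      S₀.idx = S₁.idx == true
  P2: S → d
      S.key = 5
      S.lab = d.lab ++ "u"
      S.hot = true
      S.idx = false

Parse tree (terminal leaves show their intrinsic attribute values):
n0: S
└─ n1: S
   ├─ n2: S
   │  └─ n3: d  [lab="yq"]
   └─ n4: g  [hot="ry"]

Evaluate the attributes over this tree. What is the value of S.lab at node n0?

1. n3.lab = "yq"  [terminal]
2. n2.key = 5  [5]
3. n2.lab = "yqu"  [d.lab ++ "u"]
4. n2.hot = true  [true]
5. n2.idx = false  [false]
6. n4.hot = "ry"  [terminal]
7. n1.key = 25  [S₁.key + 20]
8. n1.lab = "yquz"  [S₁.lab ++ "z"]
9. n1.hot = false  [S₁.key > 5]
10. n1.idx = false  [S₁.idx == true]
11. n0.key = -4  [S₁.key * -2 + 46]
12. n0.lab = "x"  [if S₁.idx then S₁.lab else "x"]
13. n0.hot = true  [S₁.idx == false]
14. n0.idx = false  [S₁.idx == true]

"x"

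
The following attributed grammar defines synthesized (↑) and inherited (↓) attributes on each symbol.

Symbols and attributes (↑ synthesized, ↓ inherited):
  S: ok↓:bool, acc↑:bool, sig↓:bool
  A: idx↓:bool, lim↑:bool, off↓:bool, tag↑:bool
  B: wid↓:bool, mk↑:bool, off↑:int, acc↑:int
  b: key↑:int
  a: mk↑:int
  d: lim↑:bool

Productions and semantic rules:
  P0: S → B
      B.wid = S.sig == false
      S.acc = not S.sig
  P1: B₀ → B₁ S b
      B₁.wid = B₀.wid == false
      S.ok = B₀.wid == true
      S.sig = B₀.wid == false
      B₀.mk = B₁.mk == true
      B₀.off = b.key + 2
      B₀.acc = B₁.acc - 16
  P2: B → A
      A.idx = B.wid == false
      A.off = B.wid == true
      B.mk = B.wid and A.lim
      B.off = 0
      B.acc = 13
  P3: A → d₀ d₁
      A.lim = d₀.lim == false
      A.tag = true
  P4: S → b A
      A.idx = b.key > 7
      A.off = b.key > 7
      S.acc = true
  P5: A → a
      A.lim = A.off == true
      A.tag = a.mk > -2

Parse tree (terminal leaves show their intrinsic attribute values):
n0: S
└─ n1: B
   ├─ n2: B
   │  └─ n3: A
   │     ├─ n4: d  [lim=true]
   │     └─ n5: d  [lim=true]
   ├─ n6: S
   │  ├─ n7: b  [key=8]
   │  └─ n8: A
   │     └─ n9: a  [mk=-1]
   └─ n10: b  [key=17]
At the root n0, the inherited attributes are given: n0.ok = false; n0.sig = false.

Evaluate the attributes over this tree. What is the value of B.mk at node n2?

1. n0.ok = false  [given at root]
2. n0.sig = false  [given at root]
3. n1.wid = true  [S.sig == false]
4. n2.wid = false  [B₀.wid == false]
5. n3.idx = true  [B.wid == false]
6. n3.off = false  [B.wid == true]
7. n4.lim = true  [terminal]
8. n5.lim = true  [terminal]
9. n3.lim = false  [d₀.lim == false]
10. n3.tag = true  [true]
11. n2.mk = false  [B.wid and A.lim]
12. n2.off = 0  [0]
13. n2.acc = 13  [13]
14. n6.ok = true  [B₀.wid == true]
15. n6.sig = false  [B₀.wid == false]
16. n7.key = 8  [terminal]
17. n8.idx = true  [b.key > 7]
18. n8.off = true  [b.key > 7]
19. n9.mk = -1  [terminal]
20. n8.lim = true  [A.off == true]
21. n8.tag = true  [a.mk > -2]
22. n6.acc = true  [true]
23. n10.key = 17  [terminal]
24. n1.mk = false  [B₁.mk == true]
25. n1.off = 19  [b.key + 2]
26. n1.acc = -3  [B₁.acc - 16]
27. n0.acc = true  [not S.sig]

false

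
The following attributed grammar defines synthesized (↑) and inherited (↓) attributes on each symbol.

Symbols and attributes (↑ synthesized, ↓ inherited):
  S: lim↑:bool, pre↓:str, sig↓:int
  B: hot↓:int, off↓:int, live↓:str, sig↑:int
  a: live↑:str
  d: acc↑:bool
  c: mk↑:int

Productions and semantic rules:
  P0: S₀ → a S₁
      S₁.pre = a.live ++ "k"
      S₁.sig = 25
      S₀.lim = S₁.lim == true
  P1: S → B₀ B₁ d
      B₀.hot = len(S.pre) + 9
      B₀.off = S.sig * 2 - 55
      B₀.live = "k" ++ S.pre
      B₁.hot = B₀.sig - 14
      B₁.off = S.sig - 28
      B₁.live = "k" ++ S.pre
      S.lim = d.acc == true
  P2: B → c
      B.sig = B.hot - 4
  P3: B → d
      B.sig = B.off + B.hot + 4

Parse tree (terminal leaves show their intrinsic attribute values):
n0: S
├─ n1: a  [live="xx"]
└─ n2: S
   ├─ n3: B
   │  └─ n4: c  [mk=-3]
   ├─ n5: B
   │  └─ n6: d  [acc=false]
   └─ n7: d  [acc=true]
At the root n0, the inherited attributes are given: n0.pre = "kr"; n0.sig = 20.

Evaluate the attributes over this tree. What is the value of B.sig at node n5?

1. n0.pre = "kr"  [given at root]
2. n0.sig = 20  [given at root]
3. n1.live = "xx"  [terminal]
4. n2.pre = "xxk"  [a.live ++ "k"]
5. n2.sig = 25  [25]
6. n3.hot = 12  [len(S.pre) + 9]
7. n3.off = -5  [S.sig * 2 - 55]
8. n3.live = "kxxk"  ["k" ++ S.pre]
9. n4.mk = -3  [terminal]
10. n3.sig = 8  [B.hot - 4]
11. n5.hot = -6  [B₀.sig - 14]
12. n5.off = -3  [S.sig - 28]
13. n5.live = "kxxk"  ["k" ++ S.pre]
14. n6.acc = false  [terminal]
15. n5.sig = -5  [B.off + B.hot + 4]
16. n7.acc = true  [terminal]
17. n2.lim = true  [d.acc == true]
18. n0.lim = true  [S₁.lim == true]

-5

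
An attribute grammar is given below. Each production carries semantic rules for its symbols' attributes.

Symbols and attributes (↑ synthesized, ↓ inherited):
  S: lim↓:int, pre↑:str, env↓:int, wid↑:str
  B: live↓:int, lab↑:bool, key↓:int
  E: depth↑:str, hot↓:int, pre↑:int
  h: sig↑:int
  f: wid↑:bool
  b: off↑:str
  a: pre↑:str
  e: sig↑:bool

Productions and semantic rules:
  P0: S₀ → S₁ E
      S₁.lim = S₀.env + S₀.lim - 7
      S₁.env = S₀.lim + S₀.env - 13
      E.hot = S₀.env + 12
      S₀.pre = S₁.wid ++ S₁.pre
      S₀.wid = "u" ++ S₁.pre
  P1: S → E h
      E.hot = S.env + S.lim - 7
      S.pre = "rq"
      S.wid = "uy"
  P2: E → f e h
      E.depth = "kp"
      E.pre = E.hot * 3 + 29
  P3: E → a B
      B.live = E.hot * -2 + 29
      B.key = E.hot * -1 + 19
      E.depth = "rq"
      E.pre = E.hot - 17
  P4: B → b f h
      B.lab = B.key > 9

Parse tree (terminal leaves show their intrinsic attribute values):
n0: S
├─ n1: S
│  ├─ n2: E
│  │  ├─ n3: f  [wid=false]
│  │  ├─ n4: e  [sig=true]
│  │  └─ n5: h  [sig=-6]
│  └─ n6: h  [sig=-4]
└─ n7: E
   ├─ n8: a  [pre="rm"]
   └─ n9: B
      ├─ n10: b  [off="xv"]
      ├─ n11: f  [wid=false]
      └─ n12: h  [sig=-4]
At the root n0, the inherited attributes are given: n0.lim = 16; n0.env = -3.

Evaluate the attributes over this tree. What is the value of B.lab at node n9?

1. n0.lim = 16  [given at root]
2. n0.env = -3  [given at root]
3. n1.lim = 6  [S₀.env + S₀.lim - 7]
4. n1.env = 0  [S₀.lim + S₀.env - 13]
5. n2.hot = -1  [S.env + S.lim - 7]
6. n3.wid = false  [terminal]
7. n4.sig = true  [terminal]
8. n5.sig = -6  [terminal]
9. n2.depth = "kp"  ["kp"]
10. n2.pre = 26  [E.hot * 3 + 29]
11. n6.sig = -4  [terminal]
12. n1.pre = "rq"  ["rq"]
13. n1.wid = "uy"  ["uy"]
14. n7.hot = 9  [S₀.env + 12]
15. n8.pre = "rm"  [terminal]
16. n9.live = 11  [E.hot * -2 + 29]
17. n9.key = 10  [E.hot * -1 + 19]
18. n10.off = "xv"  [terminal]
19. n11.wid = false  [terminal]
20. n12.sig = -4  [terminal]
21. n9.lab = true  [B.key > 9]
22. n7.depth = "rq"  ["rq"]
23. n7.pre = -8  [E.hot - 17]
24. n0.pre = "uyrq"  [S₁.wid ++ S₁.pre]
25. n0.wid = "urq"  ["u" ++ S₁.pre]

true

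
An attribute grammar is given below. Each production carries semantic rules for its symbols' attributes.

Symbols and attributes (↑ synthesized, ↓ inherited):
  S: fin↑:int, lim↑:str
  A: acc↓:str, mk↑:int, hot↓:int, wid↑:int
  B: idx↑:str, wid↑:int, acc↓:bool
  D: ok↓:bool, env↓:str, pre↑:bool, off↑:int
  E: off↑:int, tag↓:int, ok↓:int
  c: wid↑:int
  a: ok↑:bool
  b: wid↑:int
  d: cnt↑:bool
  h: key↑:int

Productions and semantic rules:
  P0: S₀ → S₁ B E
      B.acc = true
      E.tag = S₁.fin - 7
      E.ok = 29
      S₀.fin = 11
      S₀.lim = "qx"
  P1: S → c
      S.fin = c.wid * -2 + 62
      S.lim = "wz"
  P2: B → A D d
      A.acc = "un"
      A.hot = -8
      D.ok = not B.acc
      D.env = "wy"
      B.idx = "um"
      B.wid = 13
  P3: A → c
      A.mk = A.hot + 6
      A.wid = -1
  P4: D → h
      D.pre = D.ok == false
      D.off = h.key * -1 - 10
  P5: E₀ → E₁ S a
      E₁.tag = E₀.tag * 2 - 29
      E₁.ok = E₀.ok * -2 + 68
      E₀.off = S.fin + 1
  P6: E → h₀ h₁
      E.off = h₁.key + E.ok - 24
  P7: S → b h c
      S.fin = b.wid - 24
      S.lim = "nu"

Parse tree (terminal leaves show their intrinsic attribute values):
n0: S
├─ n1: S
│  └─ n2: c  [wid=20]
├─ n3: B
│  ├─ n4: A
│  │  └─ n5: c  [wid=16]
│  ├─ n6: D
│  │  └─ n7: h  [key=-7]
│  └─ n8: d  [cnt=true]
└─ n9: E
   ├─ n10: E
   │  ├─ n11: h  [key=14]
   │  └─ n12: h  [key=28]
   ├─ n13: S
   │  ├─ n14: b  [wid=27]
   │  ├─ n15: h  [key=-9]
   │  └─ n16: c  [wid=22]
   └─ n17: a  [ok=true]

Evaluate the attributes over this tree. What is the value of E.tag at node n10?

1

1. n2.wid = 20  [terminal]
2. n1.fin = 22  [c.wid * -2 + 62]
3. n1.lim = "wz"  ["wz"]
4. n3.acc = true  [true]
5. n4.acc = "un"  ["un"]
6. n4.hot = -8  [-8]
7. n5.wid = 16  [terminal]
8. n4.mk = -2  [A.hot + 6]
9. n4.wid = -1  [-1]
10. n6.ok = false  [not B.acc]
11. n6.env = "wy"  ["wy"]
12. n7.key = -7  [terminal]
13. n6.pre = true  [D.ok == false]
14. n6.off = -3  [h.key * -1 - 10]
15. n8.cnt = true  [terminal]
16. n3.idx = "um"  ["um"]
17. n3.wid = 13  [13]
18. n9.tag = 15  [S₁.fin - 7]
19. n9.ok = 29  [29]
20. n10.tag = 1  [E₀.tag * 2 - 29]
21. n10.ok = 10  [E₀.ok * -2 + 68]
22. n11.key = 14  [terminal]
23. n12.key = 28  [terminal]
24. n10.off = 14  [h₁.key + E.ok - 24]
25. n14.wid = 27  [terminal]
26. n15.key = -9  [terminal]
27. n16.wid = 22  [terminal]
28. n13.fin = 3  [b.wid - 24]
29. n13.lim = "nu"  ["nu"]
30. n17.ok = true  [terminal]
31. n9.off = 4  [S.fin + 1]
32. n0.fin = 11  [11]
33. n0.lim = "qx"  ["qx"]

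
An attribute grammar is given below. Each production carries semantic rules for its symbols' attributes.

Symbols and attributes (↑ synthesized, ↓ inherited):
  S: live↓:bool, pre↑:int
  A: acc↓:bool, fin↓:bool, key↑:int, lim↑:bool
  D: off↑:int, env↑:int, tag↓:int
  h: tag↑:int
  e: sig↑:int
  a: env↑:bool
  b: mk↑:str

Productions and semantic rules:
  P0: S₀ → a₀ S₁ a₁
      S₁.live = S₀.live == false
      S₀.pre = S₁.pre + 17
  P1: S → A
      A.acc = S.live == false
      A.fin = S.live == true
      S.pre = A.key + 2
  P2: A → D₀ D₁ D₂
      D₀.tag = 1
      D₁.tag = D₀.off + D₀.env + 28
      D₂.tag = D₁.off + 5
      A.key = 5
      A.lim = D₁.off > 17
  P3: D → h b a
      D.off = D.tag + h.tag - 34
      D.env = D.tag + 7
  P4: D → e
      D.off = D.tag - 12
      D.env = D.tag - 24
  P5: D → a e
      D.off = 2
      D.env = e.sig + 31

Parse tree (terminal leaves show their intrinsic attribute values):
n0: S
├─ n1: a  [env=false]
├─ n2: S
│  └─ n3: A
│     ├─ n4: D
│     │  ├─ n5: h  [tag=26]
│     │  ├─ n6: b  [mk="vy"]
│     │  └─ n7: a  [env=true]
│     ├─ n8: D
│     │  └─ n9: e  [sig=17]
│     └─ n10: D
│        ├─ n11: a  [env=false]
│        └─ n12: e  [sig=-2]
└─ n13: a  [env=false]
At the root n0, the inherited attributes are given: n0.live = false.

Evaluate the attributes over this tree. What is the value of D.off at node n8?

1. n0.live = false  [given at root]
2. n1.env = false  [terminal]
3. n2.live = true  [S₀.live == false]
4. n3.acc = false  [S.live == false]
5. n3.fin = true  [S.live == true]
6. n4.tag = 1  [1]
7. n5.tag = 26  [terminal]
8. n6.mk = "vy"  [terminal]
9. n7.env = true  [terminal]
10. n4.off = -7  [D.tag + h.tag - 34]
11. n4.env = 8  [D.tag + 7]
12. n8.tag = 29  [D₀.off + D₀.env + 28]
13. n9.sig = 17  [terminal]
14. n8.off = 17  [D.tag - 12]
15. n8.env = 5  [D.tag - 24]
16. n10.tag = 22  [D₁.off + 5]
17. n11.env = false  [terminal]
18. n12.sig = -2  [terminal]
19. n10.off = 2  [2]
20. n10.env = 29  [e.sig + 31]
21. n3.key = 5  [5]
22. n3.lim = false  [D₁.off > 17]
23. n2.pre = 7  [A.key + 2]
24. n13.env = false  [terminal]
25. n0.pre = 24  [S₁.pre + 17]

17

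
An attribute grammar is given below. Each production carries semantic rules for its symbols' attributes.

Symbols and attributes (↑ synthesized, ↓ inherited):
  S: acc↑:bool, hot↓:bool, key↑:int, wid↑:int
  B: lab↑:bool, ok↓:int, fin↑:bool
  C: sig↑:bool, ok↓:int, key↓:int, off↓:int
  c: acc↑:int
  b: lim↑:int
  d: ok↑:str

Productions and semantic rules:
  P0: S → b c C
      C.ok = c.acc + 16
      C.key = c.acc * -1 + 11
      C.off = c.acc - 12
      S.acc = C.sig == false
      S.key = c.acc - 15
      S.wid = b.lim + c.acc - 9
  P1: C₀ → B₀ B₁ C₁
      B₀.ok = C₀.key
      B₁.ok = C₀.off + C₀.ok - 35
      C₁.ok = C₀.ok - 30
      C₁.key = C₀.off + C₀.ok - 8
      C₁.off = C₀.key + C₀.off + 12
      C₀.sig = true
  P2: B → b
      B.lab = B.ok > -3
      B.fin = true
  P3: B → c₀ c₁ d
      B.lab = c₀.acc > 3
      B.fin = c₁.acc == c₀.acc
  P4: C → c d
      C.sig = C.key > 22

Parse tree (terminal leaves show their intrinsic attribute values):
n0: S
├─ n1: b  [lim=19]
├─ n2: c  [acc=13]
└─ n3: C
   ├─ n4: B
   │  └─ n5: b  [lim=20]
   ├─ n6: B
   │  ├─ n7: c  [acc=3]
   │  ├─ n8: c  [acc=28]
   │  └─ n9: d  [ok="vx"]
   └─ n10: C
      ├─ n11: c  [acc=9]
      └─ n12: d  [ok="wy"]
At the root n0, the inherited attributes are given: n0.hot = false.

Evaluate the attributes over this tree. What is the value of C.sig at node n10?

false

1. n0.hot = false  [given at root]
2. n1.lim = 19  [terminal]
3. n2.acc = 13  [terminal]
4. n3.ok = 29  [c.acc + 16]
5. n3.key = -2  [c.acc * -1 + 11]
6. n3.off = 1  [c.acc - 12]
7. n4.ok = -2  [C₀.key]
8. n5.lim = 20  [terminal]
9. n4.lab = true  [B.ok > -3]
10. n4.fin = true  [true]
11. n6.ok = -5  [C₀.off + C₀.ok - 35]
12. n7.acc = 3  [terminal]
13. n8.acc = 28  [terminal]
14. n9.ok = "vx"  [terminal]
15. n6.lab = false  [c₀.acc > 3]
16. n6.fin = false  [c₁.acc == c₀.acc]
17. n10.ok = -1  [C₀.ok - 30]
18. n10.key = 22  [C₀.off + C₀.ok - 8]
19. n10.off = 11  [C₀.key + C₀.off + 12]
20. n11.acc = 9  [terminal]
21. n12.ok = "wy"  [terminal]
22. n10.sig = false  [C.key > 22]
23. n3.sig = true  [true]
24. n0.acc = false  [C.sig == false]
25. n0.key = -2  [c.acc - 15]
26. n0.wid = 23  [b.lim + c.acc - 9]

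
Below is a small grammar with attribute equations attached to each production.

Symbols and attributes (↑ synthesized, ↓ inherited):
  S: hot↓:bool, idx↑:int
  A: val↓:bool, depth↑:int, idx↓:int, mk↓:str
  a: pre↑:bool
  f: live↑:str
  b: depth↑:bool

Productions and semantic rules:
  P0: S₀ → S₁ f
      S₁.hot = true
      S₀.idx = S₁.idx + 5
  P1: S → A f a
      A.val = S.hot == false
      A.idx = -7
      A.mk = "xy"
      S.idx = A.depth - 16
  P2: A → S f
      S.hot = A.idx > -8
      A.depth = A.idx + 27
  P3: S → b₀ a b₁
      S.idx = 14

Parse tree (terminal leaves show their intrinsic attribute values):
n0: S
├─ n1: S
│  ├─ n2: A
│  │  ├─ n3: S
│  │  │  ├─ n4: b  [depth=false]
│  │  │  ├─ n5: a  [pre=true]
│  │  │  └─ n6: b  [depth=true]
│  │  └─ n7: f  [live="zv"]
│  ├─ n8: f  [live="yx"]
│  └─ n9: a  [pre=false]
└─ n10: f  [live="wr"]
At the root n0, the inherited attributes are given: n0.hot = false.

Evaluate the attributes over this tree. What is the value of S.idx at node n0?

1. n0.hot = false  [given at root]
2. n1.hot = true  [true]
3. n2.val = false  [S.hot == false]
4. n2.idx = -7  [-7]
5. n2.mk = "xy"  ["xy"]
6. n3.hot = true  [A.idx > -8]
7. n4.depth = false  [terminal]
8. n5.pre = true  [terminal]
9. n6.depth = true  [terminal]
10. n3.idx = 14  [14]
11. n7.live = "zv"  [terminal]
12. n2.depth = 20  [A.idx + 27]
13. n8.live = "yx"  [terminal]
14. n9.pre = false  [terminal]
15. n1.idx = 4  [A.depth - 16]
16. n10.live = "wr"  [terminal]
17. n0.idx = 9  [S₁.idx + 5]

9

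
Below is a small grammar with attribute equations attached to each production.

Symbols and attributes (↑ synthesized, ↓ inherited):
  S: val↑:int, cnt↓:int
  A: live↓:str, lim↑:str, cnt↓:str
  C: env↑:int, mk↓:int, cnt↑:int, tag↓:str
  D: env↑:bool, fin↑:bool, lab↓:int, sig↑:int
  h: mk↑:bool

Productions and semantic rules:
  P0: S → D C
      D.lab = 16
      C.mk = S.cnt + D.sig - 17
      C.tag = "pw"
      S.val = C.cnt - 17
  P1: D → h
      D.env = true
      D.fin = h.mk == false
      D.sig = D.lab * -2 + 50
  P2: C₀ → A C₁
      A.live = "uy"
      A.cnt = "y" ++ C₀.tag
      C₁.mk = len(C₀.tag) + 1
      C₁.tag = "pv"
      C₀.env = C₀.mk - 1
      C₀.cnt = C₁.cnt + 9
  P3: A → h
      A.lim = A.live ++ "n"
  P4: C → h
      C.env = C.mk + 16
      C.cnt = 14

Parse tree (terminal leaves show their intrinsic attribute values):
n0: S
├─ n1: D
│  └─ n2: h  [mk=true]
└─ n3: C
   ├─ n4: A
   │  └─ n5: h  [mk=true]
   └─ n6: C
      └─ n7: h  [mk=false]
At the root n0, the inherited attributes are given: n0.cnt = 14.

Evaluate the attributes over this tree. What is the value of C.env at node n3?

14

1. n0.cnt = 14  [given at root]
2. n1.lab = 16  [16]
3. n2.mk = true  [terminal]
4. n1.env = true  [true]
5. n1.fin = false  [h.mk == false]
6. n1.sig = 18  [D.lab * -2 + 50]
7. n3.mk = 15  [S.cnt + D.sig - 17]
8. n3.tag = "pw"  ["pw"]
9. n4.live = "uy"  ["uy"]
10. n4.cnt = "ypw"  ["y" ++ C₀.tag]
11. n5.mk = true  [terminal]
12. n4.lim = "uyn"  [A.live ++ "n"]
13. n6.mk = 3  [len(C₀.tag) + 1]
14. n6.tag = "pv"  ["pv"]
15. n7.mk = false  [terminal]
16. n6.env = 19  [C.mk + 16]
17. n6.cnt = 14  [14]
18. n3.env = 14  [C₀.mk - 1]
19. n3.cnt = 23  [C₁.cnt + 9]
20. n0.val = 6  [C.cnt - 17]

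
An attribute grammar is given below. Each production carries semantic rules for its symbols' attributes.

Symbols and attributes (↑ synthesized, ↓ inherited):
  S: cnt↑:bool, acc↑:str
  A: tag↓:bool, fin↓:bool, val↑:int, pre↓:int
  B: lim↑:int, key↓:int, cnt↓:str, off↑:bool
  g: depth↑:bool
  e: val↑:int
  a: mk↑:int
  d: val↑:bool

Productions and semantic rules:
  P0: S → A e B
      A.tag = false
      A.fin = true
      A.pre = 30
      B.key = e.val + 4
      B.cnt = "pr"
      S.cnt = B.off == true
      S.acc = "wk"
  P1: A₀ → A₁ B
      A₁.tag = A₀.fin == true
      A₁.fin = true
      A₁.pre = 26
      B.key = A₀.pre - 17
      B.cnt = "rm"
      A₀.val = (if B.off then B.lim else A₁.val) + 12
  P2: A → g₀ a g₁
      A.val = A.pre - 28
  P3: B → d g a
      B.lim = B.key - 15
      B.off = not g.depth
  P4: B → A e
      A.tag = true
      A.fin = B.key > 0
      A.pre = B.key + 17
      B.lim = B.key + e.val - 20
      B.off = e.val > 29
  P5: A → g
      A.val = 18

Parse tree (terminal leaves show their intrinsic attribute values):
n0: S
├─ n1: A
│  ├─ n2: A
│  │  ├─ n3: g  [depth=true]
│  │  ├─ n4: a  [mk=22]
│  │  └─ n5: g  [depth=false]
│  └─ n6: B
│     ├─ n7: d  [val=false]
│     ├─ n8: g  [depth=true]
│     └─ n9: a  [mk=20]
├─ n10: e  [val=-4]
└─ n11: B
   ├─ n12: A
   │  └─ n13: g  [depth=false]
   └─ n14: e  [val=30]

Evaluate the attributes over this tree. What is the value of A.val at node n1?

1. n1.tag = false  [false]
2. n1.fin = true  [true]
3. n1.pre = 30  [30]
4. n2.tag = true  [A₀.fin == true]
5. n2.fin = true  [true]
6. n2.pre = 26  [26]
7. n3.depth = true  [terminal]
8. n4.mk = 22  [terminal]
9. n5.depth = false  [terminal]
10. n2.val = -2  [A.pre - 28]
11. n6.key = 13  [A₀.pre - 17]
12. n6.cnt = "rm"  ["rm"]
13. n7.val = false  [terminal]
14. n8.depth = true  [terminal]
15. n9.mk = 20  [terminal]
16. n6.lim = -2  [B.key - 15]
17. n6.off = false  [not g.depth]
18. n1.val = 10  [(if B.off then B.lim else A₁.val) + 12]
19. n10.val = -4  [terminal]
20. n11.key = 0  [e.val + 4]
21. n11.cnt = "pr"  ["pr"]
22. n12.tag = true  [true]
23. n12.fin = false  [B.key > 0]
24. n12.pre = 17  [B.key + 17]
25. n13.depth = false  [terminal]
26. n12.val = 18  [18]
27. n14.val = 30  [terminal]
28. n11.lim = 10  [B.key + e.val - 20]
29. n11.off = true  [e.val > 29]
30. n0.cnt = true  [B.off == true]
31. n0.acc = "wk"  ["wk"]

10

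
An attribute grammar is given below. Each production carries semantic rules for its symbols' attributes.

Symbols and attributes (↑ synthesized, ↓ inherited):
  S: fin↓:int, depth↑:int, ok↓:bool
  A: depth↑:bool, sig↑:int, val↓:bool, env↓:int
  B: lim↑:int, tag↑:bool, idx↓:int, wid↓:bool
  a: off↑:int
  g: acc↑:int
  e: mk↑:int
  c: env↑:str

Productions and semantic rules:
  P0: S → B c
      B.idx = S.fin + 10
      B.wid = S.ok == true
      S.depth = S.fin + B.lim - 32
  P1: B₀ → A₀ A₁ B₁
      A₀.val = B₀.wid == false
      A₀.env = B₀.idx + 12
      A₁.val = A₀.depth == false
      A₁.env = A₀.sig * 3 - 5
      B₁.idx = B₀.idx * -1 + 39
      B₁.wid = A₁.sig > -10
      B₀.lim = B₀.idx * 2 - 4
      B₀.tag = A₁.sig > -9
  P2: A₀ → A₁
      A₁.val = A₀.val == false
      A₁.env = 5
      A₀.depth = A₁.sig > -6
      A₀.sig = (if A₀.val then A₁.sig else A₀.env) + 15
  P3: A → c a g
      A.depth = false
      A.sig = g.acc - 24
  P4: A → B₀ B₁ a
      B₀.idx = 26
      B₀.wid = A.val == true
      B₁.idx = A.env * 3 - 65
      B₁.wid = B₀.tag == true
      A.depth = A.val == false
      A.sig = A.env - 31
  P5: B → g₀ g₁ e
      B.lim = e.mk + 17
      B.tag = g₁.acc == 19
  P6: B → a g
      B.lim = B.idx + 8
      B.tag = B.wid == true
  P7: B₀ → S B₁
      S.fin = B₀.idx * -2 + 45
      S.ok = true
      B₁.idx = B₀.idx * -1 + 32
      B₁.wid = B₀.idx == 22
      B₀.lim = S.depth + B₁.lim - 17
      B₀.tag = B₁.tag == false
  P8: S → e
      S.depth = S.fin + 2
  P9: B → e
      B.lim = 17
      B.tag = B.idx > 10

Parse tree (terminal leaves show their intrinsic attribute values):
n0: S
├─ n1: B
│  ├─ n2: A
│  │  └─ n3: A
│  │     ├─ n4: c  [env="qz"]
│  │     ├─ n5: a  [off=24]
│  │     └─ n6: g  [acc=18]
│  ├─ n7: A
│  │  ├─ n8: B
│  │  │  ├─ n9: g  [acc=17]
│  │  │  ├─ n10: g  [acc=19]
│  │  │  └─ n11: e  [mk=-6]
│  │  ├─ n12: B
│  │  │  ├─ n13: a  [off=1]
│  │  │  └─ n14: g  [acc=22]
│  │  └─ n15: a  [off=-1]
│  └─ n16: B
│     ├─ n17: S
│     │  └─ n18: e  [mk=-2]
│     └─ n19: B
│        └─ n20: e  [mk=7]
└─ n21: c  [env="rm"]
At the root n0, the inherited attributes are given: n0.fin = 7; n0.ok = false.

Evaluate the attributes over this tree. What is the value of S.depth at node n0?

1. n0.fin = 7  [given at root]
2. n0.ok = false  [given at root]
3. n1.idx = 17  [S.fin + 10]
4. n1.wid = false  [S.ok == true]
5. n2.val = true  [B₀.wid == false]
6. n2.env = 29  [B₀.idx + 12]
7. n3.val = false  [A₀.val == false]
8. n3.env = 5  [5]
9. n4.env = "qz"  [terminal]
10. n5.off = 24  [terminal]
11. n6.acc = 18  [terminal]
12. n3.depth = false  [false]
13. n3.sig = -6  [g.acc - 24]
14. n2.depth = false  [A₁.sig > -6]
15. n2.sig = 9  [(if A₀.val then A₁.sig else A₀.env) + 15]
16. n7.val = true  [A₀.depth == false]
17. n7.env = 22  [A₀.sig * 3 - 5]
18. n8.idx = 26  [26]
19. n8.wid = true  [A.val == true]
20. n9.acc = 17  [terminal]
21. n10.acc = 19  [terminal]
22. n11.mk = -6  [terminal]
23. n8.lim = 11  [e.mk + 17]
24. n8.tag = true  [g₁.acc == 19]
25. n12.idx = 1  [A.env * 3 - 65]
26. n12.wid = true  [B₀.tag == true]
27. n13.off = 1  [terminal]
28. n14.acc = 22  [terminal]
29. n12.lim = 9  [B.idx + 8]
30. n12.tag = true  [B.wid == true]
31. n15.off = -1  [terminal]
32. n7.depth = false  [A.val == false]
33. n7.sig = -9  [A.env - 31]
34. n16.idx = 22  [B₀.idx * -1 + 39]
35. n16.wid = true  [A₁.sig > -10]
36. n17.fin = 1  [B₀.idx * -2 + 45]
37. n17.ok = true  [true]
38. n18.mk = -2  [terminal]
39. n17.depth = 3  [S.fin + 2]
40. n19.idx = 10  [B₀.idx * -1 + 32]
41. n19.wid = true  [B₀.idx == 22]
42. n20.mk = 7  [terminal]
43. n19.lim = 17  [17]
44. n19.tag = false  [B.idx > 10]
45. n16.lim = 3  [S.depth + B₁.lim - 17]
46. n16.tag = true  [B₁.tag == false]
47. n1.lim = 30  [B₀.idx * 2 - 4]
48. n1.tag = false  [A₁.sig > -9]
49. n21.env = "rm"  [terminal]
50. n0.depth = 5  [S.fin + B.lim - 32]

5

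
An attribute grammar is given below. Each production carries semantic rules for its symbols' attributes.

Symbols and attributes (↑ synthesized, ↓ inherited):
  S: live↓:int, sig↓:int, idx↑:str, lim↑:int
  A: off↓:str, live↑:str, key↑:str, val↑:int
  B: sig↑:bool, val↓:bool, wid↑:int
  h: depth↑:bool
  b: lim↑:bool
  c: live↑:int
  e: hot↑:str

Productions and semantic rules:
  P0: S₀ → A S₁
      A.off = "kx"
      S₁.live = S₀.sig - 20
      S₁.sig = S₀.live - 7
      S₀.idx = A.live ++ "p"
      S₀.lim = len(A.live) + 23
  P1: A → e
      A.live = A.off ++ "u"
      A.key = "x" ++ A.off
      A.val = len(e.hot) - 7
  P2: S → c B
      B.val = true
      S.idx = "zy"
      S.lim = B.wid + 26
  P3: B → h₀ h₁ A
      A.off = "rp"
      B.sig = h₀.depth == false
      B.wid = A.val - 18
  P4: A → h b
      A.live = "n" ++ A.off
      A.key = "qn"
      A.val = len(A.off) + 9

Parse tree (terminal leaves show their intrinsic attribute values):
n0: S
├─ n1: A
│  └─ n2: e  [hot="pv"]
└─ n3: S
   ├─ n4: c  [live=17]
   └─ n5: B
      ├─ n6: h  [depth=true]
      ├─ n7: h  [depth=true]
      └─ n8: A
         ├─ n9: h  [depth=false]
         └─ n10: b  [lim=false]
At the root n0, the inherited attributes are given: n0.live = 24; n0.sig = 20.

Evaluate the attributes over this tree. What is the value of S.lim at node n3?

19

1. n0.live = 24  [given at root]
2. n0.sig = 20  [given at root]
3. n1.off = "kx"  ["kx"]
4. n2.hot = "pv"  [terminal]
5. n1.live = "kxu"  [A.off ++ "u"]
6. n1.key = "xkx"  ["x" ++ A.off]
7. n1.val = -5  [len(e.hot) - 7]
8. n3.live = 0  [S₀.sig - 20]
9. n3.sig = 17  [S₀.live - 7]
10. n4.live = 17  [terminal]
11. n5.val = true  [true]
12. n6.depth = true  [terminal]
13. n7.depth = true  [terminal]
14. n8.off = "rp"  ["rp"]
15. n9.depth = false  [terminal]
16. n10.lim = false  [terminal]
17. n8.live = "nrp"  ["n" ++ A.off]
18. n8.key = "qn"  ["qn"]
19. n8.val = 11  [len(A.off) + 9]
20. n5.sig = false  [h₀.depth == false]
21. n5.wid = -7  [A.val - 18]
22. n3.idx = "zy"  ["zy"]
23. n3.lim = 19  [B.wid + 26]
24. n0.idx = "kxup"  [A.live ++ "p"]
25. n0.lim = 26  [len(A.live) + 23]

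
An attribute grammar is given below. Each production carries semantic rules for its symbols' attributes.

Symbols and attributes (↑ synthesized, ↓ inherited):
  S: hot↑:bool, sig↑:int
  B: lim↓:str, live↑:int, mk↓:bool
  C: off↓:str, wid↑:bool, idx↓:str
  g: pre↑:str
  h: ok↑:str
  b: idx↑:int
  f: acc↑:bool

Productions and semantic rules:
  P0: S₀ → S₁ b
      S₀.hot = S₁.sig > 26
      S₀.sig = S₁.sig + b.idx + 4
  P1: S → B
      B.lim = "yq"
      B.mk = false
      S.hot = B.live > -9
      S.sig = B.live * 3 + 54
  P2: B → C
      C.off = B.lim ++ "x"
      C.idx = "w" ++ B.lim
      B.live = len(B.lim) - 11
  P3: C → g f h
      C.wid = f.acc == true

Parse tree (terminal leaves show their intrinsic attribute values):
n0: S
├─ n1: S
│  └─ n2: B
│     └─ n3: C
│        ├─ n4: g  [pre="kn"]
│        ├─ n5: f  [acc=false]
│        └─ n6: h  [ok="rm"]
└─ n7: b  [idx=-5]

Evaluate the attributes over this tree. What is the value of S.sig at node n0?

26

1. n2.lim = "yq"  ["yq"]
2. n2.mk = false  [false]
3. n3.off = "yqx"  [B.lim ++ "x"]
4. n3.idx = "wyq"  ["w" ++ B.lim]
5. n4.pre = "kn"  [terminal]
6. n5.acc = false  [terminal]
7. n6.ok = "rm"  [terminal]
8. n3.wid = false  [f.acc == true]
9. n2.live = -9  [len(B.lim) - 11]
10. n1.hot = false  [B.live > -9]
11. n1.sig = 27  [B.live * 3 + 54]
12. n7.idx = -5  [terminal]
13. n0.hot = true  [S₁.sig > 26]
14. n0.sig = 26  [S₁.sig + b.idx + 4]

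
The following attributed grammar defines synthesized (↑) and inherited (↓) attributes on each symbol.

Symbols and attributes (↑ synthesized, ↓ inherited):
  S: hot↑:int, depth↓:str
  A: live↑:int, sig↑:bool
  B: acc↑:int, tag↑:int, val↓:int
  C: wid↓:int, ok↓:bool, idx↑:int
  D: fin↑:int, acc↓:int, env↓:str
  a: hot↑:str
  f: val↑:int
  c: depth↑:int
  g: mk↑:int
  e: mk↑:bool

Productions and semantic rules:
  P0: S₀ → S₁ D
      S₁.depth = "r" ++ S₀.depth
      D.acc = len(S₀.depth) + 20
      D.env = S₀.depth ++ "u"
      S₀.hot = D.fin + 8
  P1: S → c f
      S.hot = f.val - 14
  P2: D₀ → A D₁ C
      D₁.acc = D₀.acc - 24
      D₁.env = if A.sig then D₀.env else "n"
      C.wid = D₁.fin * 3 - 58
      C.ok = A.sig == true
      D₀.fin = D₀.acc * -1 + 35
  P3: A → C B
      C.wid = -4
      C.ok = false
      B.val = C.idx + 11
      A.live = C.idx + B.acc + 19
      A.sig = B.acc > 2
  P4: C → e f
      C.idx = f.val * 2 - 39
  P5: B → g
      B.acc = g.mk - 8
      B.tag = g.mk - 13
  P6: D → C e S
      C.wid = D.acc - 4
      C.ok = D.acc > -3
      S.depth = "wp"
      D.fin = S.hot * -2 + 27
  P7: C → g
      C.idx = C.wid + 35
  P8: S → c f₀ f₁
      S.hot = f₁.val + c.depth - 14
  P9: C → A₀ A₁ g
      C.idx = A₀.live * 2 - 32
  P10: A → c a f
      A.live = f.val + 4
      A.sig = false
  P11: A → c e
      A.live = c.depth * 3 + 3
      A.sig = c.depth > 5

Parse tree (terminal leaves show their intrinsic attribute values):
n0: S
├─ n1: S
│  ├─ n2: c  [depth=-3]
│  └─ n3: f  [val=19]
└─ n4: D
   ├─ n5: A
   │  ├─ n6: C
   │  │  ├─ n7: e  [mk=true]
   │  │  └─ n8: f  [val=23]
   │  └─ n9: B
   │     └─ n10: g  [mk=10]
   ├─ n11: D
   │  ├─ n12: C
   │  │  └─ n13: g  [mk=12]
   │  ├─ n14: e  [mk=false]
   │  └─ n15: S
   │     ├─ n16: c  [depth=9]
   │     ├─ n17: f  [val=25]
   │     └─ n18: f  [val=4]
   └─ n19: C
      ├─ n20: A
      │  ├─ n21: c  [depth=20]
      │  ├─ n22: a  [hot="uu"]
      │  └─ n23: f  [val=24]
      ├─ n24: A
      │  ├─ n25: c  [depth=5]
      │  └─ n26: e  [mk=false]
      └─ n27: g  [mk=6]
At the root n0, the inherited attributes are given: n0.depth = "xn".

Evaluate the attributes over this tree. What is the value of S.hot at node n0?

1. n0.depth = "xn"  [given at root]
2. n1.depth = "rxn"  ["r" ++ S₀.depth]
3. n2.depth = -3  [terminal]
4. n3.val = 19  [terminal]
5. n1.hot = 5  [f.val - 14]
6. n4.acc = 22  [len(S₀.depth) + 20]
7. n4.env = "xnu"  [S₀.depth ++ "u"]
8. n6.wid = -4  [-4]
9. n6.ok = false  [false]
10. n7.mk = true  [terminal]
11. n8.val = 23  [terminal]
12. n6.idx = 7  [f.val * 2 - 39]
13. n9.val = 18  [C.idx + 11]
14. n10.mk = 10  [terminal]
15. n9.acc = 2  [g.mk - 8]
16. n9.tag = -3  [g.mk - 13]
17. n5.live = 28  [C.idx + B.acc + 19]
18. n5.sig = false  [B.acc > 2]
19. n11.acc = -2  [D₀.acc - 24]
20. n11.env = "n"  [if A.sig then D₀.env else "n"]
21. n12.wid = -6  [D.acc - 4]
22. n12.ok = true  [D.acc > -3]
23. n13.mk = 12  [terminal]
24. n12.idx = 29  [C.wid + 35]
25. n14.mk = false  [terminal]
26. n15.depth = "wp"  ["wp"]
27. n16.depth = 9  [terminal]
28. n17.val = 25  [terminal]
29. n18.val = 4  [terminal]
30. n15.hot = -1  [f₁.val + c.depth - 14]
31. n11.fin = 29  [S.hot * -2 + 27]
32. n19.wid = 29  [D₁.fin * 3 - 58]
33. n19.ok = false  [A.sig == true]
34. n21.depth = 20  [terminal]
35. n22.hot = "uu"  [terminal]
36. n23.val = 24  [terminal]
37. n20.live = 28  [f.val + 4]
38. n20.sig = false  [false]
39. n25.depth = 5  [terminal]
40. n26.mk = false  [terminal]
41. n24.live = 18  [c.depth * 3 + 3]
42. n24.sig = false  [c.depth > 5]
43. n27.mk = 6  [terminal]
44. n19.idx = 24  [A₀.live * 2 - 32]
45. n4.fin = 13  [D₀.acc * -1 + 35]
46. n0.hot = 21  [D.fin + 8]

21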